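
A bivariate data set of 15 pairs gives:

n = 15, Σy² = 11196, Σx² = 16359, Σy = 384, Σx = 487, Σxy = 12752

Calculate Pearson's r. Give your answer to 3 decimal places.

0.329

r = (nΣxy − ΣxΣy) / √[(nΣx² − (Σx)²)(nΣy² − (Σy)²)]
Numerator: 15×12752 − 487×384 = 4272
Denominator: √[(245385 − 237169)(167940 − 147456)] = √[8216 × 20484] = 12972.9158
r = 4272 / 12972.9158 ≈ 0.329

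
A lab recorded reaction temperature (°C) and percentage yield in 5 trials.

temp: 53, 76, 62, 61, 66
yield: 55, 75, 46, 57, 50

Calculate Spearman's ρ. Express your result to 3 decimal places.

Rank temp: 1, 5, 3, 2, 4
Rank yield: 3, 5, 1, 4, 2
d = rank(temp) − rank(yield): -2, 0, 2, -2, 2; Σd² = 16
ρ = 1 − 6Σd² / [n(n²−1)] = 1 − 6×16 / (5×24) = 1 − 96/120 ≈ 0.200

0.200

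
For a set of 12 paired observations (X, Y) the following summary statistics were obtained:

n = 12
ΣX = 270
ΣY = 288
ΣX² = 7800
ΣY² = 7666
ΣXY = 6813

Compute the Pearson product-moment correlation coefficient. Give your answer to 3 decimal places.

r = (nΣXY − ΣXΣY) / √[(nΣX² − (ΣX)²)(nΣY² − (ΣY)²)]
Numerator: 12×6813 − 270×288 = 3996
Denominator: √[(93600 − 72900)(91992 − 82944)] = √[20700 × 9048] = 13685.5252
r = 3996 / 13685.5252 ≈ 0.292

0.292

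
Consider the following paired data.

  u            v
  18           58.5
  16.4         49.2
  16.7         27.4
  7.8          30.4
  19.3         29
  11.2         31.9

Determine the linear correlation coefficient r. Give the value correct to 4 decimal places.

n = 6, Σu = 89.4, Σv = 226.4, Σu² = 1430.62, Σv² = 9376.42, Σuv = 3471.56
nΣuv − ΣuΣv = 20829.36 − 20240.16 = 589.2
nΣu² − (Σu)² = 8583.72 − 7992.36 = 591.36; nΣv² − (Σv)² = 56258.52 − 51256.96 = 5001.56
r = 589.2 / √(591.36 × 5001.56) = 589.2 / 1719.8030 ≈ 0.3426

0.3426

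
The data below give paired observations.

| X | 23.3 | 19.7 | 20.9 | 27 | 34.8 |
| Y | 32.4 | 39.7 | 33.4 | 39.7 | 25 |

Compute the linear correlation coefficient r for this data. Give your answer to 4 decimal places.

n = 5, ΣX = 125.7, ΣY = 170.2, ΣX² = 3307.83, ΣY² = 5942.5, ΣXY = 4176.97
nΣXY − ΣXΣY = 20884.85 − 21394.14 = -509.29
nΣX² − (ΣX)² = 16539.15 − 15800.49 = 738.66; nΣY² − (ΣY)² = 29712.5 − 28968.04 = 744.46
r = -509.29 / √(738.66 × 744.46) = -509.29 / 741.5543 ≈ -0.6868

-0.6868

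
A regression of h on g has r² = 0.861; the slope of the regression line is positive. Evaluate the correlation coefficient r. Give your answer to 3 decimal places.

0.928

|r| = √0.861 = 0.928
The association is positive, so r = 0.928.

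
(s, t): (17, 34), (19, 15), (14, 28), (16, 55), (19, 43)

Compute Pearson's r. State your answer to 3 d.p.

-0.179

n = 5, Σs = 85, Σt = 175, Σs² = 1463, Σt² = 7039, Σst = 2952
nΣst − ΣsΣt = 14760 − 14875 = -115
nΣs² − (Σs)² = 7315 − 7225 = 90; nΣt² − (Σt)² = 35195 − 30625 = 4570
r = -115 / √(90 × 4570) = -115 / 641.3267 ≈ -0.179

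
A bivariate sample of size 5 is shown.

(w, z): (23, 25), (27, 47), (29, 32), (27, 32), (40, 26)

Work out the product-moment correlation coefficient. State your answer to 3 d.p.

-0.241

n = 5, Σw = 146, Σz = 162, Σw² = 4428, Σz² = 5558, Σwz = 4676
nΣwz − ΣwΣz = 23380 − 23652 = -272
nΣw² − (Σw)² = 22140 − 21316 = 824; nΣz² − (Σz)² = 27790 − 26244 = 1546
r = -272 / √(824 × 1546) = -272 / 1128.6736 ≈ -0.241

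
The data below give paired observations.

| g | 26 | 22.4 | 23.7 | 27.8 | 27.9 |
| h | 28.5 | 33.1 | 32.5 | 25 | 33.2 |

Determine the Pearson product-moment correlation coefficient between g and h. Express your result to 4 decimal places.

n = 5, Σg = 127.8, Σh = 152.3, Σg² = 3290.7, Σh² = 4691.35, Σgh = 3873.97
nΣgh − ΣgΣh = 19369.85 − 19463.94 = -94.09
nΣg² − (Σg)² = 16453.5 − 16332.84 = 120.66; nΣh² − (Σh)² = 23456.75 − 23195.29 = 261.46
r = -94.09 / √(120.66 × 261.46) = -94.09 / 177.6169 ≈ -0.5297

-0.5297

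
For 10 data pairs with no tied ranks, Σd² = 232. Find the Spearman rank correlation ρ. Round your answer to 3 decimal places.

ρ = 1 − 6Σd² / [n(n²−1)] = 1 − 6×232 / (10×99)
  = 1 − 1392/990 = 1 − 1.4061 ≈ -0.406

-0.406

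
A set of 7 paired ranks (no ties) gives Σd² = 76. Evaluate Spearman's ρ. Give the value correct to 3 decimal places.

ρ = 1 − 6Σd² / [n(n²−1)] = 1 − 6×76 / (7×48)
  = 1 − 456/336 = 1 − 1.3571 ≈ -0.357

-0.357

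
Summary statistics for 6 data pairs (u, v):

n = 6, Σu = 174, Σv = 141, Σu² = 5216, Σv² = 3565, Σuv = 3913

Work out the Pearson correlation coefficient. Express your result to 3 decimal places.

r = (nΣuv − ΣuΣv) / √[(nΣu² − (Σu)²)(nΣv² − (Σv)²)]
Numerator: 6×3913 − 174×141 = -1056
Denominator: √[(31296 − 30276)(21390 − 19881)] = √[1020 × 1509] = 1240.6369
r = -1056 / 1240.6369 ≈ -0.851

-0.851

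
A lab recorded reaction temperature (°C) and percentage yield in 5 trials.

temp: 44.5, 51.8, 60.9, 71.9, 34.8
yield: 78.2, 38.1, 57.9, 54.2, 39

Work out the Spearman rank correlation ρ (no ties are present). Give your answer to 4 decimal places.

Rank temp: 2, 3, 4, 5, 1
Rank yield: 5, 1, 4, 3, 2
d = rank(temp) − rank(yield): -3, 2, 0, 2, -1; Σd² = 18
ρ = 1 − 6Σd² / [n(n²−1)] = 1 − 6×18 / (5×24) = 1 − 108/120 ≈ 0.1000

0.1000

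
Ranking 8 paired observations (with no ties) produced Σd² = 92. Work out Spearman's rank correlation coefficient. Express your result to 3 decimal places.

ρ = 1 − 6Σd² / [n(n²−1)] = 1 − 6×92 / (8×63)
  = 1 − 552/504 = 1 − 1.0952 ≈ -0.095

-0.095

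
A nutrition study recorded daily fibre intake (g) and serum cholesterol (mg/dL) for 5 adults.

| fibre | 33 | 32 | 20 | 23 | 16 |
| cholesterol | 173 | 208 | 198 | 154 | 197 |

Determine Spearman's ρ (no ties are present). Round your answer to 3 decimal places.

Rank fibre: 5, 4, 2, 3, 1
Rank cholesterol: 2, 5, 4, 1, 3
d = rank(fibre) − rank(cholesterol): 3, -1, -2, 2, -2; Σd² = 22
ρ = 1 − 6Σd² / [n(n²−1)] = 1 − 6×22 / (5×24) = 1 − 132/120 ≈ -0.100

-0.100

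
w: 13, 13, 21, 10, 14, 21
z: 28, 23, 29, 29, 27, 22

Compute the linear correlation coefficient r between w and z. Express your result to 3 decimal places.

-0.293

n = 6, Σw = 92, Σz = 158, Σw² = 1516, Σz² = 4208, Σwz = 2402
nΣwz − ΣwΣz = 14412 − 14536 = -124
nΣw² − (Σw)² = 9096 − 8464 = 632; nΣz² − (Σz)² = 25248 − 24964 = 284
r = -124 / √(632 × 284) = -124 / 423.6602 ≈ -0.293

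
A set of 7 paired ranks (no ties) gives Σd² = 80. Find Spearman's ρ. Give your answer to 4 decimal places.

-0.4286

ρ = 1 − 6Σd² / [n(n²−1)] = 1 − 6×80 / (7×48)
  = 1 − 480/336 = 1 − 1.42857 ≈ -0.4286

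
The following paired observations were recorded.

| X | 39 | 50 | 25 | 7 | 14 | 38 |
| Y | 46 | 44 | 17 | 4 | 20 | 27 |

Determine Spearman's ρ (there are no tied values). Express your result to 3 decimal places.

Rank X: 5, 6, 3, 1, 2, 4
Rank Y: 6, 5, 2, 1, 3, 4
d = rank(X) − rank(Y): -1, 1, 1, 0, -1, 0; Σd² = 4
ρ = 1 − 6Σd² / [n(n²−1)] = 1 − 6×4 / (6×35) = 1 − 24/210 ≈ 0.886

0.886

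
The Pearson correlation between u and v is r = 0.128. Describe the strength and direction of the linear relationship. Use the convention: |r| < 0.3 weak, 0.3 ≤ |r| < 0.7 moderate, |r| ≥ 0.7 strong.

weak positive

r = 0.128 > 0 so the relationship is positive.
|r| = 0.128, which falls in the weak range.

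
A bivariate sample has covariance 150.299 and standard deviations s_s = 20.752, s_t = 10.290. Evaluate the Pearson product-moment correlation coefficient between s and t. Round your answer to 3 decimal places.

0.704

r = Cov(s,t) / (s_s · s_t) = 150.299 / (20.752 × 10.290)
  = 150.299 / 213.5381 ≈ 0.704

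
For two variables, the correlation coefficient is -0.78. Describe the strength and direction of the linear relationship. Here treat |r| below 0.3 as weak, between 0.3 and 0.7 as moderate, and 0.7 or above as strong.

strong negative

r = -0.78 < 0 so the relationship is negative.
|r| = 0.78, which falls in the strong range.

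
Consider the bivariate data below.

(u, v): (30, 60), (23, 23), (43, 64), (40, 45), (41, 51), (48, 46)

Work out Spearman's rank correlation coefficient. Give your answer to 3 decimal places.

0.429

Rank u: 2, 1, 5, 3, 4, 6
Rank v: 5, 1, 6, 2, 4, 3
d = rank(u) − rank(v): -3, 0, -1, 1, 0, 3; Σd² = 20
ρ = 1 − 6Σd² / [n(n²−1)] = 1 − 6×20 / (6×35) = 1 − 120/210 ≈ 0.429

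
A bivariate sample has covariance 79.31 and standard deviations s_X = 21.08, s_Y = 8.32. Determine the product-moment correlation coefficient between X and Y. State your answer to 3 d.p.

0.452

r = Cov(X,Y) / (s_X · s_Y) = 79.31 / (21.08 × 8.32)
  = 79.31 / 175.3856 ≈ 0.452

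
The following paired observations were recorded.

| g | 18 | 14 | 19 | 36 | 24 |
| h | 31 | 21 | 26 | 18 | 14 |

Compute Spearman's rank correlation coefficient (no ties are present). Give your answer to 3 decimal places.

Rank g: 2, 1, 3, 5, 4
Rank h: 5, 3, 4, 2, 1
d = rank(g) − rank(h): -3, -2, -1, 3, 3; Σd² = 32
ρ = 1 − 6Σd² / [n(n²−1)] = 1 − 6×32 / (5×24) = 1 − 192/120 ≈ -0.600

-0.600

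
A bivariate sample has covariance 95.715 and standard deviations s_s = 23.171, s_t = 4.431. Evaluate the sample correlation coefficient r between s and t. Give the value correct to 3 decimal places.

r = Cov(s,t) / (s_s · s_t) = 95.715 / (23.171 × 4.431)
  = 95.715 / 102.6707 ≈ 0.932

0.932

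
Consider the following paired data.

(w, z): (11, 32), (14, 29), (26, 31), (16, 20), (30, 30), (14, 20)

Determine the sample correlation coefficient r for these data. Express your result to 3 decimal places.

0.318

n = 6, Σw = 111, Σz = 162, Σw² = 2345, Σz² = 4526, Σwz = 3064
nΣwz − ΣwΣz = 18384 − 17982 = 402
nΣw² − (Σw)² = 14070 − 12321 = 1749; nΣz² − (Σz)² = 27156 − 26244 = 912
r = 402 / √(1749 × 912) = 402 / 1262.9679 ≈ 0.318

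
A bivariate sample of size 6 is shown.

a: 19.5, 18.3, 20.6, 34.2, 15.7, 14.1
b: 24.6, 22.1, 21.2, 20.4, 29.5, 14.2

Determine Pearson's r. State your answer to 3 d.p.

-0.060

n = 6, Σa = 122.4, Σb = 132, Σa² = 2754.44, Σb² = 3031.06, Σab = 2681.9
nΣab − ΣaΣb = 16091.4 − 16156.8 = -65.4
nΣa² − (Σa)² = 16526.64 − 14981.76 = 1544.88; nΣb² − (Σb)² = 18186.36 − 17424 = 762.36
r = -65.4 / √(1544.88 × 762.36) = -65.4 / 1085.2441 ≈ -0.060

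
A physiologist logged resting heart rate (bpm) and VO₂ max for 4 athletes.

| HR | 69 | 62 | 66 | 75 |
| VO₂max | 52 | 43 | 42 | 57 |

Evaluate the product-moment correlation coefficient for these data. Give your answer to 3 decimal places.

n = 4, Σx = 272, Σy = 194, Σx² = 18586, Σy² = 9566, Σxy = 13301
nΣxy − ΣxΣy = 53204 − 52768 = 436
nΣx² − (Σx)² = 74344 − 73984 = 360; nΣy² − (Σy)² = 38264 − 37636 = 628
r = 436 / √(360 × 628) = 436 / 475.4787 ≈ 0.917

0.917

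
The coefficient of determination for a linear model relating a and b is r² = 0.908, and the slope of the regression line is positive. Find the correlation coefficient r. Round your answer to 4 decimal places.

0.9529

|r| = √0.908 = 0.9529
The association is positive, so r = 0.9529.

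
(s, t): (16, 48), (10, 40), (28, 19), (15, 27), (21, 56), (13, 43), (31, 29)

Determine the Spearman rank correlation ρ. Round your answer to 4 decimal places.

-0.2143

Rank s: 4, 1, 6, 3, 5, 2, 7
Rank t: 6, 4, 1, 2, 7, 5, 3
d = rank(s) − rank(t): -2, -3, 5, 1, -2, -3, 4; Σd² = 68
ρ = 1 − 6Σd² / [n(n²−1)] = 1 − 6×68 / (7×48) = 1 − 408/336 ≈ -0.2143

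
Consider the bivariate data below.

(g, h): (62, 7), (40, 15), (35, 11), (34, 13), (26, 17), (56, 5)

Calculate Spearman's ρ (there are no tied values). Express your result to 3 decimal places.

Rank g: 6, 4, 3, 2, 1, 5
Rank h: 2, 5, 3, 4, 6, 1
d = rank(g) − rank(h): 4, -1, 0, -2, -5, 4; Σd² = 62
ρ = 1 − 6Σd² / [n(n²−1)] = 1 − 6×62 / (6×35) = 1 − 372/210 ≈ -0.771

-0.771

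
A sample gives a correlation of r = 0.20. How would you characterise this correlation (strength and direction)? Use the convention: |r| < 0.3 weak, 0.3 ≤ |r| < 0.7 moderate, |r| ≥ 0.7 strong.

weak positive

r = 0.20 > 0 so the relationship is positive.
|r| = 0.20, which falls in the weak range.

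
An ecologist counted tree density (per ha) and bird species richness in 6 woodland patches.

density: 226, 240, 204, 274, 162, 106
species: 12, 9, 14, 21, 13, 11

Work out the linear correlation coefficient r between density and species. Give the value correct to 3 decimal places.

0.479

n = 6, Σx = 1212, Σy = 80, Σx² = 262848, Σy² = 1152, Σxy = 16754
nΣxy − ΣxΣy = 100524 − 96960 = 3564
nΣx² − (Σx)² = 1577088 − 1468944 = 108144; nΣy² − (Σy)² = 6912 − 6400 = 512
r = 3564 / √(108144 × 512) = 3564 / 7441.0838 ≈ 0.479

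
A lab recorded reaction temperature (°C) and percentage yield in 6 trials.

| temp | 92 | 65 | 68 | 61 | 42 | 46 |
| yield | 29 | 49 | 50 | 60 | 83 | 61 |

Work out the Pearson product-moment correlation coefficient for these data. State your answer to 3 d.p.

n = 6, Σx = 374, Σy = 332, Σx² = 24914, Σy² = 19952, Σxy = 19205
nΣxy − ΣxΣy = 115230 − 124168 = -8938
nΣx² − (Σx)² = 149484 − 139876 = 9608; nΣy² − (Σy)² = 119712 − 110224 = 9488
r = -8938 / √(9608 × 9488) = -8938 / 9547.8115 ≈ -0.936

-0.936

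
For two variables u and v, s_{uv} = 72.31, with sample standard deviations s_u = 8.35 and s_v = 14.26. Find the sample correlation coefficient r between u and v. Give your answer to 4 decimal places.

0.6073

r = Cov(u,v) / (s_u · s_v) = 72.31 / (8.35 × 14.26)
  = 72.31 / 119.0710 ≈ 0.6073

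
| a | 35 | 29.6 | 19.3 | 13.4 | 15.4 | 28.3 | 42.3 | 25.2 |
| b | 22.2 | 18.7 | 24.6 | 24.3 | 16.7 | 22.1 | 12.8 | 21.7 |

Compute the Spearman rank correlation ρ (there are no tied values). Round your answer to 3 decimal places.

-0.429

Rank a: 7, 6, 3, 1, 2, 5, 8, 4
Rank b: 6, 3, 8, 7, 2, 5, 1, 4
d = rank(a) − rank(b): 1, 3, -5, -6, 0, 0, 7, 0; Σd² = 120
ρ = 1 − 6Σd² / [n(n²−1)] = 1 − 6×120 / (8×63) = 1 − 720/504 ≈ -0.429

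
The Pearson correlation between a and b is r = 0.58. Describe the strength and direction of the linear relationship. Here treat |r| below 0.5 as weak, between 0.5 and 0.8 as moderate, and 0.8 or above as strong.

r = 0.58 > 0 so the relationship is positive.
|r| = 0.58, which falls in the moderate range.

moderate positive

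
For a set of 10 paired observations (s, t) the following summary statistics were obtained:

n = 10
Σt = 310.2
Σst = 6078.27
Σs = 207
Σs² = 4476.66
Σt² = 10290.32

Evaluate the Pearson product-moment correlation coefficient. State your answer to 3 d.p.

r = (nΣst − ΣsΣt) / √[(nΣs² − (Σs)²)(nΣt² − (Σt)²)]
Numerator: 10×6078.27 − 207×310.2 = -3428.7
Denominator: √[(44766.6 − 42849)(102903.2 − 96224.04)] = √[1917.6 × 6679.16] = 3578.8206
r = -3428.7 / 3578.8206 ≈ -0.958

-0.958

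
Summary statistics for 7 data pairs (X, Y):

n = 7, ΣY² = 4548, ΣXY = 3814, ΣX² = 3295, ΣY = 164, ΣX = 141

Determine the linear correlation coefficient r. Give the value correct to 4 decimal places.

r = (nΣXY − ΣXΣY) / √[(nΣX² − (ΣX)²)(nΣY² − (ΣY)²)]
Numerator: 7×3814 − 141×164 = 3574
Denominator: √[(23065 − 19881)(31836 − 26896)] = √[3184 × 4940] = 3965.9753
r = 3574 / 3965.9753 ≈ 0.9012

0.9012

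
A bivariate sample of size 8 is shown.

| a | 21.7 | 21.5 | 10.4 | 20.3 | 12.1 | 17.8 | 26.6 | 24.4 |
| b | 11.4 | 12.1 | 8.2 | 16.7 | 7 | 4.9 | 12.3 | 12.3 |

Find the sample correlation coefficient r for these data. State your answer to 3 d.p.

n = 8, Σa = 154.8, Σb = 84.9, Σa² = 3219.56, Σb² = 998.09, Σab = 1731.04
nΣab − ΣaΣb = 13848.32 − 13142.52 = 705.8
nΣa² − (Σa)² = 25756.48 − 23963.04 = 1793.44; nΣb² − (Σb)² = 7984.72 − 7208.01 = 776.71
r = 705.8 / √(1793.44 × 776.71) = 705.8 / 1180.2469 ≈ 0.598

0.598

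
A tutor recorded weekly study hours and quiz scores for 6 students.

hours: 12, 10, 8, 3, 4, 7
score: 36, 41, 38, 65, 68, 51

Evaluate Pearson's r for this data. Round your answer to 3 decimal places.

-0.928

n = 6, Σx = 44, Σy = 299, Σx² = 382, Σy² = 15871, Σxy = 1970
nΣxy − ΣxΣy = 11820 − 13156 = -1336
nΣx² − (Σx)² = 2292 − 1936 = 356; nΣy² − (Σy)² = 95226 − 89401 = 5825
r = -1336 / √(356 × 5825) = -1336 / 1440.0347 ≈ -0.928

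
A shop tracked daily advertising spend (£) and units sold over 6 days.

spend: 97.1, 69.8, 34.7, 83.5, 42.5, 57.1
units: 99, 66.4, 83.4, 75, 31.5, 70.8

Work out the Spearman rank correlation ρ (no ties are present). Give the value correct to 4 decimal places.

0.3714

Rank spend: 6, 4, 1, 5, 2, 3
Rank units: 6, 2, 5, 4, 1, 3
d = rank(spend) − rank(units): 0, 2, -4, 1, 1, 0; Σd² = 22
ρ = 1 − 6Σd² / [n(n²−1)] = 1 − 6×22 / (6×35) = 1 − 132/210 ≈ 0.3714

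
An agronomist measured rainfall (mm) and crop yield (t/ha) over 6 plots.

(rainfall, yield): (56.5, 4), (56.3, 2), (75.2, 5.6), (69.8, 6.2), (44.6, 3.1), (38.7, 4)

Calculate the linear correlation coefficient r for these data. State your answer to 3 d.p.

0.642

n = 6, Σx = 341.1, Σy = 24.9, Σx² = 20375.87, Σy² = 115.41, Σxy = 1485.54
nΣxy − ΣxΣy = 8913.24 − 8493.39 = 419.85
nΣx² − (Σx)² = 122255.22 − 116349.21 = 5906.01; nΣy² − (Σy)² = 692.46 − 620.01 = 72.45
r = 419.85 / √(5906.01 × 72.45) = 419.85 / 654.1333 ≈ 0.642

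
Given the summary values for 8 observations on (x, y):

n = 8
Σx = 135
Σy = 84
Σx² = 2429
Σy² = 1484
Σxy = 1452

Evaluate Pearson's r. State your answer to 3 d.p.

r = (nΣxy − ΣxΣy) / √[(nΣx² − (Σx)²)(nΣy² − (Σy)²)]
Numerator: 8×1452 − 135×84 = 276
Denominator: √[(19432 − 18225)(11872 − 7056)] = √[1207 × 4816] = 2410.9981
r = 276 / 2410.9981 ≈ 0.114

0.114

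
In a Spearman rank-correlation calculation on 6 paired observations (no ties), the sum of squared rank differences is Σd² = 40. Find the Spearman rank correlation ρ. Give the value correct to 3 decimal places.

-0.143

ρ = 1 − 6Σd² / [n(n²−1)] = 1 − 6×40 / (6×35)
  = 1 − 240/210 = 1 − 1.1429 ≈ -0.143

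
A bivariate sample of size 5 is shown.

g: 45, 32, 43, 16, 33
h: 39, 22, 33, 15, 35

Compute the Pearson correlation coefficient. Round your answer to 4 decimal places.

n = 5, Σg = 169, Σh = 144, Σg² = 6243, Σh² = 4544, Σgh = 5273
nΣgh − ΣgΣh = 26365 − 24336 = 2029
nΣg² − (Σg)² = 31215 − 28561 = 2654; nΣh² − (Σh)² = 22720 − 20736 = 1984
r = 2029 / √(2654 × 1984) = 2029 / 2294.6756 ≈ 0.8842

0.8842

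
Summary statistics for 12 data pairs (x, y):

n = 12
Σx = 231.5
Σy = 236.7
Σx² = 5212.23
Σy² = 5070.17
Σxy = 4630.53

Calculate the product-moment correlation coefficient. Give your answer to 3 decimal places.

0.117

r = (nΣxy − ΣxΣy) / √[(nΣx² − (Σx)²)(nΣy² − (Σy)²)]
Numerator: 12×4630.53 − 231.5×236.7 = 770.31
Denominator: √[(62546.76 − 53592.25)(60842.04 − 56026.89)] = √[8954.51 × 4815.15] = 6566.3771
r = 770.31 / 6566.3771 ≈ 0.117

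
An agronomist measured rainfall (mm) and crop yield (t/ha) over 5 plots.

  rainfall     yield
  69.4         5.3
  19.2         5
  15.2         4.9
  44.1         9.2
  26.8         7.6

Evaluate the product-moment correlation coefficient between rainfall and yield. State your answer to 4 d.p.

0.1738

n = 5, Σx = 174.7, Σy = 32, Σx² = 8079.09, Σy² = 219.5, Σxy = 1147.7
nΣxy − ΣxΣy = 5738.5 − 5590.4 = 148.1
nΣx² − (Σx)² = 40395.45 − 30520.09 = 9875.36; nΣy² − (Σy)² = 1097.5 − 1024 = 73.5
r = 148.1 / √(9875.36 × 73.5) = 148.1 / 851.9618 ≈ 0.1738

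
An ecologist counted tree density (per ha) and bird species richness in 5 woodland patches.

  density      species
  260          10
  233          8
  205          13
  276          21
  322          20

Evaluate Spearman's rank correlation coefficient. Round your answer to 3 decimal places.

Rank density: 3, 2, 1, 4, 5
Rank species: 2, 1, 3, 5, 4
d = rank(density) − rank(species): 1, 1, -2, -1, 1; Σd² = 8
ρ = 1 − 6Σd² / [n(n²−1)] = 1 − 6×8 / (5×24) = 1 − 48/120 ≈ 0.600

0.600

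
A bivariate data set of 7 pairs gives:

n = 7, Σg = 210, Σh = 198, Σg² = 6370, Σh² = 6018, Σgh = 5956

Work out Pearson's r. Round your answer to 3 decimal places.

0.094

r = (nΣgh − ΣgΣh) / √[(nΣg² − (Σg)²)(nΣh² − (Σh)²)]
Numerator: 7×5956 − 210×198 = 112
Denominator: √[(44590 − 44100)(42126 − 39204)] = √[490 × 2922] = 1196.5701
r = 112 / 1196.5701 ≈ 0.094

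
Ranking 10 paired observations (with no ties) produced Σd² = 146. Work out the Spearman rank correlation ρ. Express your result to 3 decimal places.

0.115

ρ = 1 − 6Σd² / [n(n²−1)] = 1 − 6×146 / (10×99)
  = 1 − 876/990 = 1 − 0.8848 ≈ 0.115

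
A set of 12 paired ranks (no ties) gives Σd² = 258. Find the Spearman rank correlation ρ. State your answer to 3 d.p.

0.098

ρ = 1 − 6Σd² / [n(n²−1)] = 1 − 6×258 / (12×143)
  = 1 − 1548/1716 = 1 − 0.9021 ≈ 0.098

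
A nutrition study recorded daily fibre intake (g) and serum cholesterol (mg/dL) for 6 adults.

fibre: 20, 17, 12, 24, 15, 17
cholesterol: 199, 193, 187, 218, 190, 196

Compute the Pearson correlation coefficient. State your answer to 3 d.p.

0.947

n = 6, Σx = 105, Σy = 1183, Σx² = 1923, Σy² = 233859, Σxy = 20919
nΣxy − ΣxΣy = 125514 − 124215 = 1299
nΣx² − (Σx)² = 11538 − 11025 = 513; nΣy² − (Σy)² = 1403154 − 1399489 = 3665
r = 1299 / √(513 × 3665) = 1299 / 1371.1838 ≈ 0.947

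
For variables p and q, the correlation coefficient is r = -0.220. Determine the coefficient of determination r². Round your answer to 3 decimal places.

0.048

r² = (-0.220)² = 0.048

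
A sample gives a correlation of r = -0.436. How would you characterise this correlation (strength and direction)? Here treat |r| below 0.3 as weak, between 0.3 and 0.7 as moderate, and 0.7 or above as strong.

moderate negative

r = -0.436 < 0 so the relationship is negative.
|r| = 0.436, which falls in the moderate range.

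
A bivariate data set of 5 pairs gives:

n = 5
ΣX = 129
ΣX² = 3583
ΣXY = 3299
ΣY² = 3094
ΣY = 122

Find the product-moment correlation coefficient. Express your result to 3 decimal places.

r = (nΣXY − ΣXΣY) / √[(nΣX² − (ΣX)²)(nΣY² − (ΣY)²)]
Numerator: 5×3299 − 129×122 = 757
Denominator: √[(17915 − 16641)(15470 − 14884)] = √[1274 × 586] = 864.0394
r = 757 / 864.0394 ≈ 0.876

0.876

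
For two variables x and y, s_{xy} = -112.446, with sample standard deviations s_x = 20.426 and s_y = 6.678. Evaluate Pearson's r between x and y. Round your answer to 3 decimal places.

-0.824

r = Cov(x,y) / (s_x · s_y) = -112.446 / (20.426 × 6.678)
  = -112.446 / 136.4048 ≈ -0.824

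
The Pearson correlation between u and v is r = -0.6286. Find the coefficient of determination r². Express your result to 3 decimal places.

0.395

r² = (-0.6286)² = 0.395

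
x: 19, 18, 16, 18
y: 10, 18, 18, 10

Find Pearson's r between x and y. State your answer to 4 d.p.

-0.6882

n = 4, Σx = 71, Σy = 56, Σx² = 1265, Σy² = 848, Σxy = 982
nΣxy − ΣxΣy = 3928 − 3976 = -48
nΣx² − (Σx)² = 5060 − 5041 = 19; nΣy² − (Σy)² = 3392 − 3136 = 256
r = -48 / √(19 × 256) = -48 / 69.7424 ≈ -0.6882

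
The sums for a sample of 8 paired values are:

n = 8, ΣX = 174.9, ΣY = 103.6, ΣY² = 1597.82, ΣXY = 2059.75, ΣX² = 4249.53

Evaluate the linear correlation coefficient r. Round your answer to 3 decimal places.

-0.621

r = (nΣXY − ΣXΣY) / √[(nΣX² − (ΣX)²)(nΣY² − (ΣY)²)]
Numerator: 8×2059.75 − 174.9×103.6 = -1641.64
Denominator: √[(33996.24 − 30590.01)(12782.56 − 10732.96)] = √[3406.23 × 2049.6] = 2642.2356
r = -1641.64 / 2642.2356 ≈ -0.621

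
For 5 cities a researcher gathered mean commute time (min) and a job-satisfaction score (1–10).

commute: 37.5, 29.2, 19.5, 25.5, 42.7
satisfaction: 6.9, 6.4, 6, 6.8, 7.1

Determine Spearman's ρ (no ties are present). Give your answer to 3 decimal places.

Rank commute: 4, 3, 1, 2, 5
Rank satisfaction: 4, 2, 1, 3, 5
d = rank(commute) − rank(satisfaction): 0, 1, 0, -1, 0; Σd² = 2
ρ = 1 − 6Σd² / [n(n²−1)] = 1 − 6×2 / (5×24) = 1 − 12/120 ≈ 0.900

0.900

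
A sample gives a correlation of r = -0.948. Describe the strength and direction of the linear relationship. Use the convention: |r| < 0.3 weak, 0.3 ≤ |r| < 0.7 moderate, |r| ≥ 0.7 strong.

strong negative

r = -0.948 < 0 so the relationship is negative.
|r| = 0.948, which falls in the strong range.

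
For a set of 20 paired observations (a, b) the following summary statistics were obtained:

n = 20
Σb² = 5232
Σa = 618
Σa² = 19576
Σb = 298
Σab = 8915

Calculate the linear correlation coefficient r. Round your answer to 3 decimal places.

r = (nΣab − ΣaΣb) / √[(nΣa² − (Σa)²)(nΣb² − (Σb)²)]
Numerator: 20×8915 − 618×298 = -5864
Denominator: √[(391520 − 381924)(104640 − 88804)] = √[9596 × 15836] = 12327.2972
r = -5864 / 12327.2972 ≈ -0.476

-0.476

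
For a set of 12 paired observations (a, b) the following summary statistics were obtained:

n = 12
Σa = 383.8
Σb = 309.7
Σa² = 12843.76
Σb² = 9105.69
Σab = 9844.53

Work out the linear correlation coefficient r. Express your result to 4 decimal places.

r = (nΣab − ΣaΣb) / √[(nΣa² − (Σa)²)(nΣb² − (Σb)²)]
Numerator: 12×9844.53 − 383.8×309.7 = -728.5
Denominator: √[(154125.12 − 147302.44)(109268.28 − 95914.09)] = √[6822.68 × 13354.19] = 9545.2273
r = -728.5 / 9545.2273 ≈ -0.0763

-0.0763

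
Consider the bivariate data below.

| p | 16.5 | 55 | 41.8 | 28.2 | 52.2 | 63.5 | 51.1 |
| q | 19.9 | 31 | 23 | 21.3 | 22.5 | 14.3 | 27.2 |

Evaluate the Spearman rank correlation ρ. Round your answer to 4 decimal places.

0.1429

Rank p: 1, 6, 3, 2, 5, 7, 4
Rank q: 2, 7, 5, 3, 4, 1, 6
d = rank(p) − rank(q): -1, -1, -2, -1, 1, 6, -2; Σd² = 48
ρ = 1 − 6Σd² / [n(n²−1)] = 1 − 6×48 / (7×48) = 1 − 288/336 ≈ 0.1429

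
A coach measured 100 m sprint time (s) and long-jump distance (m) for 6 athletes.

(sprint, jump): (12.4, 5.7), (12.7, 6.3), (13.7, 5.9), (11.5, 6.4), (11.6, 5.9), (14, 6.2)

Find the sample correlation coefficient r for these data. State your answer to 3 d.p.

n = 6, Σx = 75.9, Σy = 36.4, Σx² = 965.55, Σy² = 221.2, Σxy = 460.36
nΣxy − ΣxΣy = 2762.16 − 2762.76 = -0.6
nΣx² − (Σx)² = 5793.3 − 5760.81 = 32.49; nΣy² − (Σy)² = 1327.2 − 1324.96 = 2.24
r = -0.6 / √(32.49 × 2.24) = -0.6 / 8.5310 ≈ -0.070

-0.070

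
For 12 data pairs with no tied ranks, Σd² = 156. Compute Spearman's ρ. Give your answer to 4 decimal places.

ρ = 1 − 6Σd² / [n(n²−1)] = 1 − 6×156 / (12×143)
  = 1 − 936/1716 = 1 − 0.54545 ≈ 0.4545

0.4545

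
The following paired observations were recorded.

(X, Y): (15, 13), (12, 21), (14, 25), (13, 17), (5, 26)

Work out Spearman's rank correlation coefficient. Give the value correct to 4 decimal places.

-0.7000

Rank X: 5, 2, 4, 3, 1
Rank Y: 1, 3, 4, 2, 5
d = rank(X) − rank(Y): 4, -1, 0, 1, -4; Σd² = 34
ρ = 1 − 6Σd² / [n(n²−1)] = 1 − 6×34 / (5×24) = 1 − 204/120 ≈ -0.7000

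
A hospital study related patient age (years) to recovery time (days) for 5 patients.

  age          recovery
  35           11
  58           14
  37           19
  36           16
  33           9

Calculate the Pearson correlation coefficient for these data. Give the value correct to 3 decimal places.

0.164

n = 5, Σx = 199, Σy = 69, Σx² = 8343, Σy² = 1015, Σxy = 2773
nΣxy − ΣxΣy = 13865 − 13731 = 134
nΣx² − (Σx)² = 41715 − 39601 = 2114; nΣy² − (Σy)² = 5075 − 4761 = 314
r = 134 / √(2114 × 314) = 134 / 814.7368 ≈ 0.164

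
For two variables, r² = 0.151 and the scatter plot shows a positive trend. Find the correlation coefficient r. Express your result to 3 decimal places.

0.389

|r| = √0.151 = 0.389
The association is positive, so r = 0.389.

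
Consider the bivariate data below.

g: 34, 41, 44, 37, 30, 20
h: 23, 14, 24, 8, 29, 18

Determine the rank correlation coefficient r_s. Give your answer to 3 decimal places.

Rank g: 3, 5, 6, 4, 2, 1
Rank h: 4, 2, 5, 1, 6, 3
d = rank(g) − rank(h): -1, 3, 1, 3, -4, -2; Σd² = 40
ρ = 1 − 6Σd² / [n(n²−1)] = 1 − 6×40 / (6×35) = 1 − 240/210 ≈ -0.143

-0.143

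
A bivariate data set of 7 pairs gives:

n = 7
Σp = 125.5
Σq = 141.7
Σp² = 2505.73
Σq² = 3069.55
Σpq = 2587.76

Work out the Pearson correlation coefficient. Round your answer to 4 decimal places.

r = (nΣpq − ΣpΣq) / √[(nΣp² − (Σp)²)(nΣq² − (Σq)²)]
Numerator: 7×2587.76 − 125.5×141.7 = 330.97
Denominator: √[(17540.11 − 15750.25)(21486.85 − 20078.89)] = √[1789.86 × 1407.96] = 1587.4669
r = 330.97 / 1587.4669 ≈ 0.2085

0.2085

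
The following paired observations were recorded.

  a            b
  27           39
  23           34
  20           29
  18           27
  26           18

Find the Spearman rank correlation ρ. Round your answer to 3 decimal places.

Rank a: 5, 3, 2, 1, 4
Rank b: 5, 4, 3, 2, 1
d = rank(a) − rank(b): 0, -1, -1, -1, 3; Σd² = 12
ρ = 1 − 6Σd² / [n(n²−1)] = 1 − 6×12 / (5×24) = 1 − 72/120 ≈ 0.400

0.400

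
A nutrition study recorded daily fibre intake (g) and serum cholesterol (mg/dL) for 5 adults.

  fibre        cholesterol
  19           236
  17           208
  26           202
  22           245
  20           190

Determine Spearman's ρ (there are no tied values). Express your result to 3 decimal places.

Rank fibre: 2, 1, 5, 4, 3
Rank cholesterol: 4, 3, 2, 5, 1
d = rank(fibre) − rank(cholesterol): -2, -2, 3, -1, 2; Σd² = 22
ρ = 1 − 6Σd² / [n(n²−1)] = 1 − 6×22 / (5×24) = 1 − 132/120 ≈ -0.100

-0.100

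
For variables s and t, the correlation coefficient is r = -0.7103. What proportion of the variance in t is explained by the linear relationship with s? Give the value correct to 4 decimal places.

r² = (-0.7103)² = 0.5045

0.5045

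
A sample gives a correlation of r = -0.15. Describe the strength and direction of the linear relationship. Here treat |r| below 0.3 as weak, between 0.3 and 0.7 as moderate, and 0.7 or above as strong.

weak negative

r = -0.15 < 0 so the relationship is negative.
|r| = 0.15, which falls in the weak range.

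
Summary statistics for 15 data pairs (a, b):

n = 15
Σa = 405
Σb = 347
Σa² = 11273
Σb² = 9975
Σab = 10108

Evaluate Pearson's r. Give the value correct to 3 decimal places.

0.911

r = (nΣab − ΣaΣb) / √[(nΣa² − (Σa)²)(nΣb² − (Σb)²)]
Numerator: 15×10108 − 405×347 = 11085
Denominator: √[(169095 − 164025)(149625 − 120409)] = √[5070 × 29216] = 12170.6664
r = 11085 / 12170.6664 ≈ 0.911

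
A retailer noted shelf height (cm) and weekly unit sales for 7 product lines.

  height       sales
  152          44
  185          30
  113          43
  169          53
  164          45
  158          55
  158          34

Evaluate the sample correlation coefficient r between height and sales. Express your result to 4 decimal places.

-0.1918

n = 7, Σx = 1099, Σy = 304, Σx² = 175483, Σy² = 13700, Σxy = 47496
nΣxy − ΣxΣy = 332472 − 334096 = -1624
nΣx² − (Σx)² = 1228381 − 1207801 = 20580; nΣy² − (Σy)² = 95900 − 92416 = 3484
r = -1624 / √(20580 × 3484) = -1624 / 8467.6278 ≈ -0.1918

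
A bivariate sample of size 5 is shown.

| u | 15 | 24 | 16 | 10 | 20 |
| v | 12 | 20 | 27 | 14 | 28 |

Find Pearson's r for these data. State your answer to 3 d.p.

n = 5, Σu = 85, Σv = 101, Σu² = 1557, Σv² = 2253, Σuv = 1792
nΣuv − ΣuΣv = 8960 − 8585 = 375
nΣu² − (Σu)² = 7785 − 7225 = 560; nΣv² − (Σv)² = 11265 − 10201 = 1064
r = 375 / √(560 × 1064) = 375 / 771.9067 ≈ 0.486

0.486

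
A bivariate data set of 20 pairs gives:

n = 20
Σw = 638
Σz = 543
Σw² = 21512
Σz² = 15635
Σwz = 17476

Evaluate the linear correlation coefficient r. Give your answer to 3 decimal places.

r = (nΣwz − ΣwΣz) / √[(nΣw² − (Σw)²)(nΣz² − (Σz)²)]
Numerator: 20×17476 − 638×543 = 3086
Denominator: √[(430240 − 407044)(312700 − 294849)] = √[23196 × 17851] = 20348.7542
r = 3086 / 20348.7542 ≈ 0.152

0.152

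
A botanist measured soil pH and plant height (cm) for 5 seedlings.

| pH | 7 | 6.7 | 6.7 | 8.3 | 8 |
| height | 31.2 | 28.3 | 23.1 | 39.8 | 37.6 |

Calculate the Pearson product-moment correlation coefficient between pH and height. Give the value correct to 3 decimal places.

0.946

n = 5, Σx = 36.7, Σy = 160, Σx² = 271.67, Σy² = 5305.74, Σxy = 1193.92
nΣxy − ΣxΣy = 5969.6 − 5872 = 97.6
nΣx² − (Σx)² = 1358.35 − 1346.89 = 11.46; nΣy² − (Σy)² = 26528.7 − 25600 = 928.7
r = 97.6 / √(11.46 × 928.7) = 97.6 / 103.1644 ≈ 0.946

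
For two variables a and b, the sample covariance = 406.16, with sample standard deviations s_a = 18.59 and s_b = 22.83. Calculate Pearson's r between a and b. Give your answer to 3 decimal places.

0.957

r = Cov(a,b) / (s_a · s_b) = 406.16 / (18.59 × 22.83)
  = 406.16 / 424.4097 ≈ 0.957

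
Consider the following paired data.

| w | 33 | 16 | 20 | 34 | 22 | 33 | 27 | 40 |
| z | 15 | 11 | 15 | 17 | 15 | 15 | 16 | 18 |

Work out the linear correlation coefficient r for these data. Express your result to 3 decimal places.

0.801

n = 8, Σw = 225, Σz = 122, Σw² = 6803, Σz² = 1890, Σwz = 3526
nΣwz − ΣwΣz = 28208 − 27450 = 758
nΣw² − (Σw)² = 54424 − 50625 = 3799; nΣz² − (Σz)² = 15120 − 14884 = 236
r = 758 / √(3799 × 236) = 758 / 946.8706 ≈ 0.801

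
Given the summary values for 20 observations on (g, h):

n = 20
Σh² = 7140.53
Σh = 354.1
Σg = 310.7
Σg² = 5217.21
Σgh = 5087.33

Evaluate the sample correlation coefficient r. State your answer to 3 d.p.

r = (nΣgh − ΣgΣh) / √[(nΣg² − (Σg)²)(nΣh² − (Σh)²)]
Numerator: 20×5087.33 − 310.7×354.1 = -8272.27
Denominator: √[(104344.2 − 96534.49)(142810.6 − 125386.81)] = √[7809.71 × 17423.79] = 11665.1081
r = -8272.27 / 11665.1081 ≈ -0.709

-0.709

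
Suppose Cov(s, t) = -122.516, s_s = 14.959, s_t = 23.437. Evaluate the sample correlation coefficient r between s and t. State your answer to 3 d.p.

-0.349

r = Cov(s,t) / (s_s · s_t) = -122.516 / (14.959 × 23.437)
  = -122.516 / 350.5941 ≈ -0.349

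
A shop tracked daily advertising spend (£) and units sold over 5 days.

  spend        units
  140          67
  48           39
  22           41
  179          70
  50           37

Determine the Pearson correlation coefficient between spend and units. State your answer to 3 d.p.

0.960

n = 5, Σx = 439, Σy = 254, Σx² = 56929, Σy² = 13960, Σxy = 26534
nΣxy − ΣxΣy = 132670 − 111506 = 21164
nΣx² − (Σx)² = 284645 − 192721 = 91924; nΣy² − (Σy)² = 69800 − 64516 = 5284
r = 21164 / √(91924 × 5284) = 21164 / 22039.2018 ≈ 0.960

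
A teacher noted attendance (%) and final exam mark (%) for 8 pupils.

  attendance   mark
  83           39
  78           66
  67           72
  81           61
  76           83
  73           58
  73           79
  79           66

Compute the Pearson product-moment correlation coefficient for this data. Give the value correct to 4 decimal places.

-0.5721

n = 8, Σx = 610, Σy = 524, Σx² = 46698, Σy² = 35632, Σxy = 39673
nΣxy − ΣxΣy = 317384 − 319640 = -2256
nΣx² − (Σx)² = 373584 − 372100 = 1484; nΣy² − (Σy)² = 285056 − 274576 = 10480
r = -2256 / √(1484 × 10480) = -2256 / 3943.6430 ≈ -0.5721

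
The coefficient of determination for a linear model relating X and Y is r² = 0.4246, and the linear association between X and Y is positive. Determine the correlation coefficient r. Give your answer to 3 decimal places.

|r| = √0.4246 = 0.652
The association is positive, so r = 0.652.

0.652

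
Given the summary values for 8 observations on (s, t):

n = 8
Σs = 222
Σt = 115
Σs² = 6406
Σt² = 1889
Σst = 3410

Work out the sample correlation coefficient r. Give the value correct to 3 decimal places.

r = (nΣst − ΣsΣt) / √[(nΣs² − (Σs)²)(nΣt² − (Σt)²)]
Numerator: 8×3410 − 222×115 = 1750
Denominator: √[(51248 − 49284)(15112 − 13225)] = √[1964 × 1887] = 1925.1151
r = 1750 / 1925.1151 ≈ 0.909

0.909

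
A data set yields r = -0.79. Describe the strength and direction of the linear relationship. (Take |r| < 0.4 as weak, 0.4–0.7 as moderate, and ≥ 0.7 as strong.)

r = -0.79 < 0 so the relationship is negative.
|r| = 0.79, which falls in the strong range.

strong negative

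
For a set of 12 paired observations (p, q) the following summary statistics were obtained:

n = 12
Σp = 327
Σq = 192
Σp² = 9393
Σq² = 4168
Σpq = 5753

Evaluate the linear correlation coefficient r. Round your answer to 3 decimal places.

r = (nΣpq − ΣpΣq) / √[(nΣp² − (Σp)²)(nΣq² − (Σq)²)]
Numerator: 12×5753 − 327×192 = 6252
Denominator: √[(112716 − 106929)(50016 − 36864)] = √[5787 × 13152] = 8724.1403
r = 6252 / 8724.1403 ≈ 0.717

0.717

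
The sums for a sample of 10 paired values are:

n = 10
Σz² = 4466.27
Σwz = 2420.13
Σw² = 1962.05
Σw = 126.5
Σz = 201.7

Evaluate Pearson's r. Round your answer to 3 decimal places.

-0.346

r = (nΣwz − ΣwΣz) / √[(nΣw² − (Σw)²)(nΣz² − (Σz)²)]
Numerator: 10×2420.13 − 126.5×201.7 = -1313.75
Denominator: √[(19620.5 − 16002.25)(44662.7 − 40682.89)] = √[3618.25 × 3979.81] = 3794.7263
r = -1313.75 / 3794.7263 ≈ -0.346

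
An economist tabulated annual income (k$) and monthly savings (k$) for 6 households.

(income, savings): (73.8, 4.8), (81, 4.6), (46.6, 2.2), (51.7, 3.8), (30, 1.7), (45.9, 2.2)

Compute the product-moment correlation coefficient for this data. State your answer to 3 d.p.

n = 6, Σx = 329, Σy = 19.3, Σx² = 19858.7, Σy² = 71.21, Σxy = 1177.8
nΣxy − ΣxΣy = 7066.8 − 6349.7 = 717.1
nΣx² − (Σx)² = 119152.2 − 108241 = 10911.2; nΣy² − (Σy)² = 427.26 − 372.49 = 54.77
r = 717.1 / √(10911.2 × 54.77) = 717.1 / 773.0501 ≈ 0.928

0.928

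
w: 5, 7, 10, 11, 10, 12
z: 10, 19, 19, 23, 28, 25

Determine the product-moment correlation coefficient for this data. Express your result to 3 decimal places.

n = 6, Σw = 55, Σz = 124, Σw² = 539, Σz² = 2760, Σwz = 1206
nΣwz − ΣwΣz = 7236 − 6820 = 416
nΣw² − (Σw)² = 3234 − 3025 = 209; nΣz² − (Σz)² = 16560 − 15376 = 1184
r = 416 / √(209 × 1184) = 416 / 497.4495 ≈ 0.836

0.836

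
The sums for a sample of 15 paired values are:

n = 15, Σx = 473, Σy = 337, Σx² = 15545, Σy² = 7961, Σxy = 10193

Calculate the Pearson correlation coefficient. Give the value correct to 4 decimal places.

r = (nΣxy − ΣxΣy) / √[(nΣx² − (Σx)²)(nΣy² − (Σy)²)]
Numerator: 15×10193 − 473×337 = -6506
Denominator: √[(233175 − 223729)(119415 − 113569)] = √[9446 × 5846] = 7431.1046
r = -6506 / 7431.1046 ≈ -0.8755

-0.8755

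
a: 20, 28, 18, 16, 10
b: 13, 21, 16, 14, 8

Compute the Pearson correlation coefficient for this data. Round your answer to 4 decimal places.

n = 5, Σa = 92, Σb = 72, Σa² = 1864, Σb² = 1126, Σab = 1440
nΣab − ΣaΣb = 7200 − 6624 = 576
nΣa² − (Σa)² = 9320 − 8464 = 856; nΣb² − (Σb)² = 5630 − 5184 = 446
r = 576 / √(856 × 446) = 576 / 617.8802 ≈ 0.9322

0.9322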